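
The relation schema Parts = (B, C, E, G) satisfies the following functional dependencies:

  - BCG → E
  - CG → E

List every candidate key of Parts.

{B, C, G}

Attributes B, C, G never appear on any right-hand side, so every candidate key must contain {B, C, G}.
{B, C, G}⁺ = {B, C, E, G}, which is all of the schema, so {B, C, G} is the only candidate key.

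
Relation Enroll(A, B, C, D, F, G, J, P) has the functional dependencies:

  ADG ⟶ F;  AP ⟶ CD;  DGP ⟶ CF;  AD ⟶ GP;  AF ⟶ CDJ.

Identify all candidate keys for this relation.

(A, B, D), (A, B, F), (A, B, P)

Attributes A, B never appear on any right-hand side, so every candidate key must contain {A, B}.
{A, B}⁺ = {A, B}, which is not all of the schema, so we must add further attributes.
{A, B, D}⁺: AD→GP adds G, P; ADG→F adds F; AP→CD adds C; AF→CDJ adds J → {A, B, C, D, F, G, J, P}. Minimal: {B, D}⁺ = {B, D}; {A, D}⁺ = {A, C, D, F, G, J, P}; {A, B}⁺ = {A, B} — none reach the full schema.
{A, B, F}⁺: AF→CDJ adds C, D, J; AD→GP adds G, P → {A, B, C, D, F, G, J, P}. Minimal: {B, F}⁺ = {B, F}; {A, F}⁺ = {A, C, D, F, G, J, P}; {A, B}⁺ = {A, B} — none reach the full schema.
{A, B, P}⁺: AP→CD adds C, D; AD→GP adds G; ADG→F adds F; AF→CDJ adds J → {A, B, C, D, F, G, J, P}. Minimal: {B, P}⁺ = {B, P}; {A, P}⁺ = {A, C, D, F, G, J, P}; {A, B}⁺ = {A, B} — none reach the full schema.
Any other superkey contains one of these as a subset, so there are no further candidate keys.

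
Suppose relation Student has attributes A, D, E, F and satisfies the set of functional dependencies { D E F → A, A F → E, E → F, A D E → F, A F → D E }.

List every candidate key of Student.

{A, E}⁺: E→F adds F; AF→DE adds D → {A, D, E, F}. Minimal: {E}⁺ = {E, F}; {A}⁺ = {A} — none reach the full schema.
{A, F}⁺: AF→E adds E; AF→DE adds D → {A, D, E, F}. Minimal: {F}⁺ = {F}; {A}⁺ = {A} — none reach the full schema.
{D, E}⁺: E→F adds F; DEF→A adds A → {A, D, E, F}. Minimal: {E}⁺ = {E, F}; {D}⁺ = {D} — none reach the full schema.
Any other superkey contains one of these as a subset, so there are no further candidate keys.

AE; AF; DE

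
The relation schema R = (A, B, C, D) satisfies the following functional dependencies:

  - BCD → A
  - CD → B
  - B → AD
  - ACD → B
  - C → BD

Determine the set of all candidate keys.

{C}

Attribute C never appears on the right-hand side of any dependency, so C must belong to every candidate key.
{C}⁺ = {A, B, C, D}, which is all of the schema, so {C} is the only candidate key.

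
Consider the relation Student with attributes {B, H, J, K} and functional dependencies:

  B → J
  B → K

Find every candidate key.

Attributes B, H never appear on any right-hand side, so every candidate key must contain {B, H}.
{B, H}⁺ = {B, H, J, K}, which is all of the schema, so {B, H} is the only candidate key.

(B, H)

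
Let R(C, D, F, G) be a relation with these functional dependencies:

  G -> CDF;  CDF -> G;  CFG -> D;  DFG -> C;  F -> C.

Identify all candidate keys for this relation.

G; DF

{G}⁺: G→CDF adds C, D, F → {C, D, F, G}.
{D, F}⁺: F→C adds C; CDF→G adds G → {C, D, F, G}. Minimal: {F}⁺ = {C, F}; {D}⁺ = {D} — none reach the full schema.
Any other superkey contains one of these as a subset, so there are no further candidate keys.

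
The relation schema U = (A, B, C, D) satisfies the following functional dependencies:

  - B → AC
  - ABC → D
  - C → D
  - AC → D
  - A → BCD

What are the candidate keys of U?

{A}, {B}

{A}⁺: A→BCD adds B, C, D → {A, B, C, D}.
{B}⁺: B→AC adds A, C; ABC→D adds D → {A, B, C, D}.
Any other superkey contains one of these as a subset, so there are no further candidate keys.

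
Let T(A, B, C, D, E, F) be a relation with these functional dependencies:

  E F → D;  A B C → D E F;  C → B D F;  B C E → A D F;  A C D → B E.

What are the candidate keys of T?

Attribute C never appears on the right-hand side of any dependency, so C must belong to every candidate key.
{C}⁺ = {B, C, D, F}, which is not all of the schema, so we must add further attributes.
{A, C}⁺: C→BDF adds B, D, F; ACD→BE adds E → {A, B, C, D, E, F}.
{C, E}⁺: C→BDF adds B, D, F; BCE→ADF adds A → {A, B, C, D, E, F}.
Any other superkey contains one of these as a subset, so there are no further candidate keys.

AC; CE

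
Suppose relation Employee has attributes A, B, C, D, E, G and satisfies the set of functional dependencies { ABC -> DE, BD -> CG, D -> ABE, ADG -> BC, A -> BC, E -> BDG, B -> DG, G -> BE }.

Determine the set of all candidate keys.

{A}, {B}, {D}, {E}, {G}

{A}⁺: A→BC adds B, C; B→DG adds D, G; G→BE adds E → {A, B, C, D, E, G}.
{B}⁺: B→DG adds D, G; G→BE adds E; BD→CG adds C; D→ABE adds A → {A, B, C, D, E, G}.
{D}⁺: D→ABE adds A, B, E; A→BC adds C; E→BDG adds G → {A, B, C, D, E, G}.
{E}⁺: E→BDG adds B, D, G; BD→CG adds C; D→ABE adds A → {A, B, C, D, E, G}.
{G}⁺: G→BE adds B, E; E→BDG adds D; BD→CG adds C; D→ABE adds A → {A, B, C, D, E, G}.
Any other superkey contains one of these as a subset, so there are no further candidate keys.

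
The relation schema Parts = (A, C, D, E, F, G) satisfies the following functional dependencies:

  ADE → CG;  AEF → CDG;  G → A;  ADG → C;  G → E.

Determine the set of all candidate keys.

{F, G}, {A, E, F}

Attribute F never appears on the right-hand side of any dependency, so F must belong to every candidate key.
{F}⁺ = {F}, which is not all of the schema, so we must add further attributes.
{F, G}⁺: G→A adds A; G→E adds E; AEF→CDG adds C, D → {A, C, D, E, F, G}. Minimal: {G}⁺ = {A, E, G}; {F}⁺ = {F} — none reach the full schema.
{A, E, F}⁺: AEF→CDG adds C, D, G → {A, C, D, E, F, G}. Minimal: {E, F}⁺ = {E, F}; {A, F}⁺ = {A, F}; {A, E}⁺ = {A, E} — none reach the full schema.
Any other superkey contains one of these as a subset, so there are no further candidate keys.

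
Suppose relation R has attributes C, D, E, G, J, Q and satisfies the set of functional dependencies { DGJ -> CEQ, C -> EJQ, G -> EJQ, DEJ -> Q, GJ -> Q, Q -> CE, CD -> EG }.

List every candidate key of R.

{C, D}, {D, G}, {D, Q}, {D, E, J}

Attribute D never appears on the right-hand side of any dependency, so D must belong to every candidate key.
{D}⁺ = {D}, which is not all of the schema, so we must add further attributes.
{C, D}⁺: C→EJQ adds E, J, Q; CD→EG adds G → {C, D, E, G, J, Q}. Minimal: {D}⁺ = {D}; {C}⁺ = {C, E, J, Q} — none reach the full schema.
{D, G}⁺: G→EJQ adds E, J, Q; Q→CE adds C → {C, D, E, G, J, Q}. Minimal: {G}⁺ = {C, E, G, J, Q}; {D}⁺ = {D} — none reach the full schema.
{D, Q}⁺: Q→CE adds C, E; CD→EG adds G; C→EJQ adds J → {C, D, E, G, J, Q}. Minimal: {Q}⁺ = {C, E, J, Q}; {D}⁺ = {D} — none reach the full schema.
{D, E, J}⁺: DEJ→Q adds Q; Q→CE adds C; CD→EG adds G → {C, D, E, G, J, Q}. Minimal: {E, J}⁺ = {E, J}; {D, J}⁺ = {D, J}; {D, E}⁺ = {D, E} — none reach the full schema.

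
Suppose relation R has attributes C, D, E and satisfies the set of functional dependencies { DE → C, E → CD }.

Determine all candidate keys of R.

Attribute E never appears on the right-hand side of any dependency, so E must belong to every candidate key.
{E}⁺ = {C, D, E}, which is all of the schema, so {E} is the only candidate key.

(E)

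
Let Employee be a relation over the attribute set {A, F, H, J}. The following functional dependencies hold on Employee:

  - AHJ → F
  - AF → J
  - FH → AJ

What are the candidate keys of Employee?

{F, H}, {A, H, J}

Attribute H never appears on the right-hand side of any dependency, so H must belong to every candidate key.
{H}⁺ = {H}, which is not all of the schema, so we must add further attributes.
{F, H}⁺: FH→AJ adds A, J → {A, F, H, J}. Minimal: {H}⁺ = {H}; {F}⁺ = {F} — none reach the full schema.
{A, H, J}⁺: AHJ→F adds F → {A, F, H, J}. Minimal: {H, J}⁺ = {H, J}; {A, J}⁺ = {A, J}; {A, H}⁺ = {A, H} — none reach the full schema.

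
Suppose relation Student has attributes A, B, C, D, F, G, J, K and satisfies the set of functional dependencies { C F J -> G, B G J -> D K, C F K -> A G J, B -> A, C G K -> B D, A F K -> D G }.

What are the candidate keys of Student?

Attributes C, F never appear on any right-hand side, so every candidate key must contain {C, F}.
{C, F}⁺ = {C, F}, which is not all of the schema, so we must add further attributes.
{C, F, K}⁺: CFK→AGJ adds A, G, J; CGK→BD adds B, D → {A, B, C, D, F, G, J, K}. Minimal: {F, K}⁺ = {F, K}; {C, K}⁺ = {C, K}; {C, F}⁺ = {C, F} — none reach the full schema.
{B, C, F, J}⁺: CFJ→G adds G; BGJ→DK adds D, K; CFK→AGJ adds A → {A, B, C, D, F, G, J, K}. Minimal: {C, F, J}⁺ = {C, F, G, J}; {B, F, J}⁺ = {A, B, F, J}; {B, C, J}⁺ = {A, B, C, J}; … — none reach the full schema.
Any other superkey contains one of these as a subset, so there are no further candidate keys.

{C, F, K}, {B, C, F, J}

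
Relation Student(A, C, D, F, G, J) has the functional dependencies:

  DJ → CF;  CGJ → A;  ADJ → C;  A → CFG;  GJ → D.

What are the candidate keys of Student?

{A, J}⁺: A→CFG adds C, F, G; GJ→D adds D → {A, C, D, F, G, J}. Minimal: {J}⁺ = {J}; {A}⁺ = {A, C, F, G} — none reach the full schema.
{G, J}⁺: GJ→D adds D; DJ→CF adds C, F; CGJ→A adds A → {A, C, D, F, G, J}. Minimal: {J}⁺ = {J}; {G}⁺ = {G} — none reach the full schema.
Any other superkey contains one of these as a subset, so there are no further candidate keys.

{A, J}, {G, J}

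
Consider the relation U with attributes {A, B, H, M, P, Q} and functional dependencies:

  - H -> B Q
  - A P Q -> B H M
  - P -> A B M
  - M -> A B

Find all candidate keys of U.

HP; PQ

Attribute P never appears on the right-hand side of any dependency, so P must belong to every candidate key.
{P}⁺ = {A, B, M, P}, which is not all of the schema, so we must add further attributes.
{H, P}⁺: H→BQ adds B, Q; P→ABM adds A, M → {A, B, H, M, P, Q}. Minimal: {P}⁺ = {A, B, M, P}; {H}⁺ = {B, H, Q} — none reach the full schema.
{P, Q}⁺: P→ABM adds A, B, M; APQ→BHM adds H → {A, B, H, M, P, Q}. Minimal: {Q}⁺ = {Q}; {P}⁺ = {A, B, M, P} — none reach the full schema.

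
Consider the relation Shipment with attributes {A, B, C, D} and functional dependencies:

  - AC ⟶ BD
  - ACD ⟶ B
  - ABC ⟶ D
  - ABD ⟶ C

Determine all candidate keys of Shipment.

AC; ABD

Attribute A never appears on the right-hand side of any dependency, so A must belong to every candidate key.
{A}⁺ = {A}, which is not all of the schema, so we must add further attributes.
{A, C}⁺: AC→BD adds B, D → {A, B, C, D}.
{A, B, D}⁺: ABD→C adds C → {A, B, C, D}.
Any other superkey contains one of these as a subset, so there are no further candidate keys.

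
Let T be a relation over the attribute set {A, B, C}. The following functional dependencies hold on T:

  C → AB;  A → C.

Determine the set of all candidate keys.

A, C

{A}⁺: A→C adds C; C→AB adds B → {A, B, C}.
{C}⁺: C→AB adds A, B → {A, B, C}.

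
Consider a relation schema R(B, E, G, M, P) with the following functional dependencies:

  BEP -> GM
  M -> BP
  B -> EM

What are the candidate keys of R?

{B}⁺: B→EM adds E, M; M→BP adds P; BEP→GM adds G → {B, E, G, M, P}.
{M}⁺: M→BP adds B, P; B→EM adds E; BEP→GM adds G → {B, E, G, M, P}.
Any other superkey contains one of these as a subset, so there are no further candidate keys.

(B), (M)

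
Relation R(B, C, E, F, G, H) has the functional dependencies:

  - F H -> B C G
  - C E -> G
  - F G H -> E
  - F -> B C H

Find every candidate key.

Attribute F never appears on the right-hand side of any dependency, so F must belong to every candidate key.
{F}⁺ = {B, C, E, F, G, H}, which is all of the schema, so {F} is the only candidate key.

F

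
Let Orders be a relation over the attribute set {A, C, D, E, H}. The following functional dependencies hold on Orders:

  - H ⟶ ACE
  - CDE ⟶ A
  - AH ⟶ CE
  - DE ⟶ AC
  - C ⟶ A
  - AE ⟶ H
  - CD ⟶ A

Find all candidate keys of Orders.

Attribute D never appears on the right-hand side of any dependency, so D must belong to every candidate key.
{D}⁺ = {D}, which is not all of the schema, so we must add further attributes.
{D, E}⁺: DE→AC adds A, C; AE→H adds H → {A, C, D, E, H}. Minimal: {E}⁺ = {E}; {D}⁺ = {D} — none reach the full schema.
{D, H}⁺: H→ACE adds A, C, E → {A, C, D, E, H}. Minimal: {H}⁺ = {A, C, E, H}; {D}⁺ = {D} — none reach the full schema.
Any other superkey contains one of these as a subset, so there are no further candidate keys.

(D, E); (D, H)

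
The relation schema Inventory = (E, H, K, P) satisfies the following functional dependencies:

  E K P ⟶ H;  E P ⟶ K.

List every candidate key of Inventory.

{E, P}

Attributes E, P never appear on any right-hand side, so every candidate key must contain {E, P}.
{E, P}⁺ = {E, H, K, P}, which is all of the schema, so {E, P} is the only candidate key.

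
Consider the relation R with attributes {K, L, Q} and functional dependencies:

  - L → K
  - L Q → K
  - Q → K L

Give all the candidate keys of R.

Attribute Q never appears on the right-hand side of any dependency, so Q must belong to every candidate key.
{Q}⁺ = {K, L, Q}, which is all of the schema, so {Q} is the only candidate key.

{Q}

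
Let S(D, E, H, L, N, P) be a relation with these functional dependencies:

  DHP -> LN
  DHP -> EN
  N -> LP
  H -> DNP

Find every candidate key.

{H}

Attribute H never appears on the right-hand side of any dependency, so H must belong to every candidate key.
{H}⁺ = {D, E, H, L, N, P}, which is all of the schema, so {H} is the only candidate key.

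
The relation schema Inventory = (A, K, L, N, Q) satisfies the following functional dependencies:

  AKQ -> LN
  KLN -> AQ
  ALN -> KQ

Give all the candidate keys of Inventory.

{A, K, Q}⁺: AKQ→LN adds L, N → {A, K, L, N, Q}. Minimal: {K, Q}⁺ = {K, Q}; {A, Q}⁺ = {A, Q}; {A, K}⁺ = {A, K} — none reach the full schema.
{A, L, N}⁺: ALN→KQ adds K, Q → {A, K, L, N, Q}. Minimal: {L, N}⁺ = {L, N}; {A, N}⁺ = {A, N}; {A, L}⁺ = {A, L} — none reach the full schema.
{K, L, N}⁺: KLN→AQ adds A, Q → {A, K, L, N, Q}. Minimal: {L, N}⁺ = {L, N}; {K, N}⁺ = {K, N}; {K, L}⁺ = {K, L} — none reach the full schema.

AKQ, ALN, KLN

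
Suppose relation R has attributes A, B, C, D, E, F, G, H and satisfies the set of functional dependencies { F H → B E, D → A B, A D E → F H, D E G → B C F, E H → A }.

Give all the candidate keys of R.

(D, E, G), (D, F, G, H)

Attributes D, G never appear on any right-hand side, so every candidate key must contain {D, G}.
{D, G}⁺ = {A, B, D, G}, which is not all of the schema, so we must add further attributes.
{D, E, G}⁺: D→AB adds A, B; ADE→FH adds F, H; DEG→BCF adds C → {A, B, C, D, E, F, G, H}. Minimal: {E, G}⁺ = {E, G}; {D, G}⁺ = {A, B, D, G}; {D, E}⁺ = {A, B, D, E, F, H} — none reach the full schema.
{D, F, G, H}⁺: FH→BE adds B, E; D→AB adds A; DEG→BCF adds C → {A, B, C, D, E, F, G, H}. Minimal: {F, G, H}⁺ = {A, B, E, F, G, H}; {D, G, H}⁺ = {A, B, D, G, H}; {D, F, H}⁺ = {A, B, D, E, F, H}; … — none reach the full schema.
Any other superkey contains one of these as a subset, so there are no further candidate keys.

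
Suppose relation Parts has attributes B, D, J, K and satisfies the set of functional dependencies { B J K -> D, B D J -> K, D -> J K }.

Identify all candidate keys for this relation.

(B, D); (B, J, K)

Attribute B never appears on the right-hand side of any dependency, so B must belong to every candidate key.
{B}⁺ = {B}, which is not all of the schema, so we must add further attributes.
{B, D}⁺: D→JK adds J, K → {B, D, J, K}. Minimal: {D}⁺ = {D, J, K}; {B}⁺ = {B} — none reach the full schema.
{B, J, K}⁺: BJK→D adds D → {B, D, J, K}. Minimal: {J, K}⁺ = {J, K}; {B, K}⁺ = {B, K}; {B, J}⁺ = {B, J} — none reach the full schema.
Any other superkey contains one of these as a subset, so there are no further candidate keys.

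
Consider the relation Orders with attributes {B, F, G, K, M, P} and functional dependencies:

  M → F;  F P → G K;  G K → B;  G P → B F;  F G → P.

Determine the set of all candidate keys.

Attribute M never appears on the right-hand side of any dependency, so M must belong to every candidate key.
{M}⁺ = {F, M}, which is not all of the schema, so we must add further attributes.
{G, M}⁺: M→F adds F; FG→P adds P; FP→GK adds K; GK→B adds B → {B, F, G, K, M, P}. Minimal: {M}⁺ = {F, M}; {G}⁺ = {G} — none reach the full schema.
{M, P}⁺: M→F adds F; FP→GK adds G, K; GK→B adds B → {B, F, G, K, M, P}. Minimal: {P}⁺ = {P}; {M}⁺ = {F, M} — none reach the full schema.
Any other superkey contains one of these as a subset, so there are no further candidate keys.

{G, M}, {M, P}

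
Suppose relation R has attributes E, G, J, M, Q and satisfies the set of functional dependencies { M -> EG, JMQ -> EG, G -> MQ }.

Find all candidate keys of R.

{G, J}; {J, M}

Attribute J never appears on the right-hand side of any dependency, so J must belong to every candidate key.
{J}⁺ = {J}, which is not all of the schema, so we must add further attributes.
{G, J}⁺: G→MQ adds M, Q; M→EG adds E → {E, G, J, M, Q}. Minimal: {J}⁺ = {J}; {G}⁺ = {E, G, M, Q} — none reach the full schema.
{J, M}⁺: M→EG adds E, G; G→MQ adds Q → {E, G, J, M, Q}. Minimal: {M}⁺ = {E, G, M, Q}; {J}⁺ = {J} — none reach the full schema.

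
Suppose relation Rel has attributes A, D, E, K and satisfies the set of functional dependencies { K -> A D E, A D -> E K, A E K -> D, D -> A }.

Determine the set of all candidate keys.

{D}⁺: D→A adds A; AD→EK adds E, K → {A, D, E, K}.
{K}⁺: K→ADE adds A, D, E → {A, D, E, K}.
Any other superkey contains one of these as a subset, so there are no further candidate keys.

{D}, {K}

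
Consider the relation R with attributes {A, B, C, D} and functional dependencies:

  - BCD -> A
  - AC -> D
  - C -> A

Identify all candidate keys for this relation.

{B, C}

Attributes B, C never appear on any right-hand side, so every candidate key must contain {B, C}.
{B, C}⁺ = {A, B, C, D}, which is all of the schema, so {B, C} is the only candidate key.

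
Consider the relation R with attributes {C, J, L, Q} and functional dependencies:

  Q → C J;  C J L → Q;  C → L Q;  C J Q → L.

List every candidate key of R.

C, Q

{C}⁺: C→LQ adds L, Q; Q→CJ adds J → {C, J, L, Q}.
{Q}⁺: Q→CJ adds C, J; C→LQ adds L → {C, J, L, Q}.
Any other superkey contains one of these as a subset, so there are no further candidate keys.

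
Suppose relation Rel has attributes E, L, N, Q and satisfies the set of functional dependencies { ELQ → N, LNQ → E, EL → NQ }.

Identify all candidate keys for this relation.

{E, L}; {L, N, Q}

Attribute L never appears on the right-hand side of any dependency, so L must belong to every candidate key.
{L}⁺ = {L}, which is not all of the schema, so we must add further attributes.
{E, L}⁺: EL→NQ adds N, Q → {E, L, N, Q}.
{L, N, Q}⁺: LNQ→E adds E → {E, L, N, Q}.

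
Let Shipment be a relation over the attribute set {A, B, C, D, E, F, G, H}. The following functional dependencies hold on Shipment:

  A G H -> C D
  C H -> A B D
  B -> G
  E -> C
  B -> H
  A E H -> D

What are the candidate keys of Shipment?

Attributes E, F never appear on any right-hand side, so every candidate key must contain {E, F}.
{E, F}⁺ = {C, E, F}, which is not all of the schema, so we must add further attributes.
{B, E, F}⁺: B→G adds G; E→C adds C; B→H adds H; CH→ABD adds A, D → {A, B, C, D, E, F, G, H}. Minimal: {E, F}⁺ = {C, E, F}; {B, F}⁺ = {B, F, G, H}; {B, E}⁺ = {A, B, C, D, E, G, H} — none reach the full schema.
{E, F, H}⁺: E→C adds C; CH→ABD adds A, B, D; B→G adds G → {A, B, C, D, E, F, G, H}. Minimal: {F, H}⁺ = {F, H}; {E, H}⁺ = {A, B, C, D, E, G, H}; {E, F}⁺ = {C, E, F} — none reach the full schema.

BEF; EFH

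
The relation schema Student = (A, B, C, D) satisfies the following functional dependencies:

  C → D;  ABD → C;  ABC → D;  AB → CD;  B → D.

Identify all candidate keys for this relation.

Attributes A, B never appear on any right-hand side, so every candidate key must contain {A, B}.
{A, B}⁺ = {A, B, C, D}, which is all of the schema, so {A, B} is the only candidate key.

(A, B)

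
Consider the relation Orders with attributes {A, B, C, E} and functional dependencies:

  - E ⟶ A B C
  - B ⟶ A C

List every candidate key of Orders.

(E)

Attribute E never appears on the right-hand side of any dependency, so E must belong to every candidate key.
{E}⁺ = {A, B, C, E}, which is all of the schema, so {E} is the only candidate key.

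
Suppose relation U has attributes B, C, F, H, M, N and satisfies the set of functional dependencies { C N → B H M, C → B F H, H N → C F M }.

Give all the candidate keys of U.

Attribute N never appears on the right-hand side of any dependency, so N must belong to every candidate key.
{N}⁺ = {N}, which is not all of the schema, so we must add further attributes.
{C, N}⁺: CN→BHM adds B, H, M; C→BFH adds F → {B, C, F, H, M, N}.
{H, N}⁺: HN→CFM adds C, F, M; CN→BHM adds B → {B, C, F, H, M, N}.

(C, N); (H, N)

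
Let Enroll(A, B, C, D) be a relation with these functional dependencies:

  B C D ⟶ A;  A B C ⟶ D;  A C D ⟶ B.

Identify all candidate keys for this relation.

(A, B, C), (A, C, D), (B, C, D)

Attribute C never appears on the right-hand side of any dependency, so C must belong to every candidate key.
{C}⁺ = {C}, which is not all of the schema, so we must add further attributes.
{A, B, C}⁺: ABC→D adds D → {A, B, C, D}. Minimal: {B, C}⁺ = {B, C}; {A, C}⁺ = {A, C}; {A, B}⁺ = {A, B} — none reach the full schema.
{A, C, D}⁺: ACD→B adds B → {A, B, C, D}. Minimal: {C, D}⁺ = {C, D}; {A, D}⁺ = {A, D}; {A, C}⁺ = {A, C} — none reach the full schema.
{B, C, D}⁺: BCD→A adds A → {A, B, C, D}. Minimal: {C, D}⁺ = {C, D}; {B, D}⁺ = {B, D}; {B, C}⁺ = {B, C} — none reach the full schema.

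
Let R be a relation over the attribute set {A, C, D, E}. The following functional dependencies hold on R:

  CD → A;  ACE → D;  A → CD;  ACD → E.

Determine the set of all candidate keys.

{A}⁺: A→CD adds C, D; ACD→E adds E → {A, C, D, E}.
{C, D}⁺: CD→A adds A; ACD→E adds E → {A, C, D, E}. Minimal: {D}⁺ = {D}; {C}⁺ = {C} — none reach the full schema.

{A}, {C, D}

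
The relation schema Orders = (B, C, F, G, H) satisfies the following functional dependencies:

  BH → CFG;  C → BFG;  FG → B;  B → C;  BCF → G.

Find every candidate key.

Attribute H never appears on the right-hand side of any dependency, so H must belong to every candidate key.
{H}⁺ = {H}, which is not all of the schema, so we must add further attributes.
{B, H}⁺: BH→CFG adds C, F, G → {B, C, F, G, H}. Minimal: {H}⁺ = {H}; {B}⁺ = {B, C, F, G} — none reach the full schema.
{C, H}⁺: C→BFG adds B, F, G → {B, C, F, G, H}. Minimal: {H}⁺ = {H}; {C}⁺ = {B, C, F, G} — none reach the full schema.
{F, G, H}⁺: FG→B adds B; B→C adds C → {B, C, F, G, H}. Minimal: {G, H}⁺ = {G, H}; {F, H}⁺ = {F, H}; {F, G}⁺ = {B, C, F, G} — none reach the full schema.
Any other superkey contains one of these as a subset, so there are no further candidate keys.

(B, H), (C, H), (F, G, H)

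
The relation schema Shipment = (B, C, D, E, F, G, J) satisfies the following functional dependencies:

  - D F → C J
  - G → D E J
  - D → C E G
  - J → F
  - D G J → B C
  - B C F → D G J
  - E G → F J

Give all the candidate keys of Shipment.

{D}; {G}; {B, C, F}; {B, C, J}

{D}⁺: D→CEG adds C, E, G; EG→FJ adds F, J; DGJ→BC adds B → {B, C, D, E, F, G, J}.
{G}⁺: G→DEJ adds D, E, J; D→CEG adds C; J→F adds F; DGJ→BC adds B → {B, C, D, E, F, G, J}.
{B, C, F}⁺: BCF→DGJ adds D, G, J; G→DEJ adds E → {B, C, D, E, F, G, J}. Minimal: {C, F}⁺ = {C, F}; {B, F}⁺ = {B, F}; {B, C}⁺ = {B, C} — none reach the full schema.
{B, C, J}⁺: J→F adds F; BCF→DGJ adds D, G; G→DEJ adds E → {B, C, D, E, F, G, J}. Minimal: {C, J}⁺ = {C, F, J}; {B, J}⁺ = {B, F, J}; {B, C}⁺ = {B, C} — none reach the full schema.
Any other superkey contains one of these as a subset, so there are no further candidate keys.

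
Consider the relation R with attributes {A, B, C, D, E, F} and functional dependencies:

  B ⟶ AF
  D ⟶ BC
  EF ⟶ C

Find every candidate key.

{D, E}⁺: D→BC adds B, C; B→AF adds A, F → {A, B, C, D, E, F}. Minimal: {E}⁺ = {E}; {D}⁺ = {A, B, C, D, F} — none reach the full schema.

DE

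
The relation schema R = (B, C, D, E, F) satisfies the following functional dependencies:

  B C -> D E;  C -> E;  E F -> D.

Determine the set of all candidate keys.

Attributes B, C, F never appear on any right-hand side, so every candidate key must contain {B, C, F}.
{B, C, F}⁺ = {B, C, D, E, F}, which is all of the schema, so {B, C, F} is the only candidate key.

(B, C, F)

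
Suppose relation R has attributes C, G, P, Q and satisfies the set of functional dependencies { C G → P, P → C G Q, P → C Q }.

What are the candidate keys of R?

{P}, {C, G}

{P}⁺: P→CGQ adds C, G, Q → {C, G, P, Q}.
{C, G}⁺: CG→P adds P; P→CGQ adds Q → {C, G, P, Q}.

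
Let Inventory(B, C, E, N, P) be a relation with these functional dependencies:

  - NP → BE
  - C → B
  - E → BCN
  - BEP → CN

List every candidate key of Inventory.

Attribute P never appears on the right-hand side of any dependency, so P must belong to every candidate key.
{P}⁺ = {P}, which is not all of the schema, so we must add further attributes.
{E, P}⁺: E→BCN adds B, C, N → {B, C, E, N, P}. Minimal: {P}⁺ = {P}; {E}⁺ = {B, C, E, N} — none reach the full schema.
{N, P}⁺: NP→BE adds B, E; E→BCN adds C → {B, C, E, N, P}. Minimal: {P}⁺ = {P}; {N}⁺ = {N} — none reach the full schema.

(E, P), (N, P)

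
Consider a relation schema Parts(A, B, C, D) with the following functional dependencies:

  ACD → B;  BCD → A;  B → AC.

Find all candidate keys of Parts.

BD, ACD

Attribute D never appears on the right-hand side of any dependency, so D must belong to every candidate key.
{D}⁺ = {D}, which is not all of the schema, so we must add further attributes.
{B, D}⁺: B→AC adds A, C → {A, B, C, D}. Minimal: {D}⁺ = {D}; {B}⁺ = {A, B, C} — none reach the full schema.
{A, C, D}⁺: ACD→B adds B → {A, B, C, D}. Minimal: {C, D}⁺ = {C, D}; {A, D}⁺ = {A, D}; {A, C}⁺ = {A, C} — none reach the full schema.
Any other superkey contains one of these as a subset, so there are no further candidate keys.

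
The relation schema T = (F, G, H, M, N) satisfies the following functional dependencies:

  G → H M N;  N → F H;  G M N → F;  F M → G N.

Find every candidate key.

{G}, {F, M}, {M, N}

{G}⁺: G→HMN adds H, M, N; N→FH adds F → {F, G, H, M, N}.
{F, M}⁺: FM→GN adds G, N; G→HMN adds H → {F, G, H, M, N}. Minimal: {M}⁺ = {M}; {F}⁺ = {F} — none reach the full schema.
{M, N}⁺: N→FH adds F, H; FM→GN adds G → {F, G, H, M, N}. Minimal: {N}⁺ = {F, H, N}; {M}⁺ = {M} — none reach the full schema.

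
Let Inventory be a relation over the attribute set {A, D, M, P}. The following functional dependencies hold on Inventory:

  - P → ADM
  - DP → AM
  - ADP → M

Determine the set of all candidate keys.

(P)

Attribute P never appears on the right-hand side of any dependency, so P must belong to every candidate key.
{P}⁺ = {A, D, M, P}, which is all of the schema, so {P} is the only candidate key.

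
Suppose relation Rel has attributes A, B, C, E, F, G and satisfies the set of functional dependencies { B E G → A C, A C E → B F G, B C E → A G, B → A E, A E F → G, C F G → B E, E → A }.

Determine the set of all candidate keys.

{B, C}⁺: B→AE adds A, E; ACE→BFG adds F, G → {A, B, C, E, F, G}.
{B, F}⁺: B→AE adds A, E; AEF→G adds G; BEG→AC adds C → {A, B, C, E, F, G}.
{B, G}⁺: B→AE adds A, E; BEG→AC adds C; ACE→BFG adds F → {A, B, C, E, F, G}.
{C, E}⁺: E→A adds A; ACE→BFG adds B, F, G → {A, B, C, E, F, G}.
{C, F, G}⁺: CFG→BE adds B, E; E→A adds A → {A, B, C, E, F, G}.

BC, BF, BG, CE, CFG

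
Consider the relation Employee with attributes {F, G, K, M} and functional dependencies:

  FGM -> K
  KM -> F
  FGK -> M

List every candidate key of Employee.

{F, G, K}⁺: FGK→M adds M → {F, G, K, M}. Minimal: {G, K}⁺ = {G, K}; {F, K}⁺ = {F, K}; {F, G}⁺ = {F, G} — none reach the full schema.
{F, G, M}⁺: FGM→K adds K → {F, G, K, M}. Minimal: {G, M}⁺ = {G, M}; {F, M}⁺ = {F, M}; {F, G}⁺ = {F, G} — none reach the full schema.
{G, K, M}⁺: KM→F adds F → {F, G, K, M}. Minimal: {K, M}⁺ = {F, K, M}; {G, M}⁺ = {G, M}; {G, K}⁺ = {G, K} — none reach the full schema.

{F, G, K}, {F, G, M}, {G, K, M}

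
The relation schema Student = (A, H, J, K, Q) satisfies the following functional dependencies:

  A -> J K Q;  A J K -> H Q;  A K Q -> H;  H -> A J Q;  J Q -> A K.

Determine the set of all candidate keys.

{A}⁺: A→JKQ adds J, K, Q; AJK→HQ adds H → {A, H, J, K, Q}.
{H}⁺: H→AJQ adds A, J, Q; JQ→AK adds K → {A, H, J, K, Q}.
{J, Q}⁺: JQ→AK adds A, K; AJK→HQ adds H → {A, H, J, K, Q}. Minimal: {Q}⁺ = {Q}; {J}⁺ = {J} — none reach the full schema.

{A}, {H}, {J, Q}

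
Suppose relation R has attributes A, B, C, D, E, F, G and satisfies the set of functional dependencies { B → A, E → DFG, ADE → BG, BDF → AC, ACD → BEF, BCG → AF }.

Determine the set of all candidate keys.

{A, E}⁺: E→DFG adds D, F, G; ADE→BG adds B; BDF→AC adds C → {A, B, C, D, E, F, G}. Minimal: {E}⁺ = {D, E, F, G}; {A}⁺ = {A} — none reach the full schema.
{B, E}⁺: B→A adds A; E→DFG adds D, F, G; BDF→AC adds C → {A, B, C, D, E, F, G}. Minimal: {E}⁺ = {D, E, F, G}; {B}⁺ = {A, B} — none reach the full schema.
{A, C, D}⁺: ACD→BEF adds B, E, F; E→DFG adds G → {A, B, C, D, E, F, G}. Minimal: {C, D}⁺ = {C, D}; {A, D}⁺ = {A, D}; {A, C}⁺ = {A, C} — none reach the full schema.
{B, C, D}⁺: B→A adds A; ACD→BEF adds E, F; E→DFG adds G → {A, B, C, D, E, F, G}. Minimal: {C, D}⁺ = {C, D}; {B, D}⁺ = {A, B, D}; {B, C}⁺ = {A, B, C} — none reach the full schema.
{B, D, F}⁺: B→A adds A; BDF→AC adds C; ACD→BEF adds E; E→DFG adds G → {A, B, C, D, E, F, G}. Minimal: {D, F}⁺ = {D, F}; {B, F}⁺ = {A, B, F}; {B, D}⁺ = {A, B, D} — none reach the full schema.
Any other superkey contains one of these as a subset, so there are no further candidate keys.

AE, BE, ACD, BCD, BDF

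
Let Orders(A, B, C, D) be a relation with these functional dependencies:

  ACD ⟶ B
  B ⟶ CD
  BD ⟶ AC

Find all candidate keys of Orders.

{B}, {A, C, D}

{B}⁺: B→CD adds C, D; BD→AC adds A → {A, B, C, D}.
{A, C, D}⁺: ACD→B adds B → {A, B, C, D}. Minimal: {C, D}⁺ = {C, D}; {A, D}⁺ = {A, D}; {A, C}⁺ = {A, C} — none reach the full schema.
Any other superkey contains one of these as a subset, so there are no further candidate keys.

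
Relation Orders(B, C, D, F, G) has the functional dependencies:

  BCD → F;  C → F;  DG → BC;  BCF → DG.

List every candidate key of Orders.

{B, C}, {D, G}

{B, C}⁺: C→F adds F; BCF→DG adds D, G → {B, C, D, F, G}.
{D, G}⁺: DG→BC adds B, C; BCD→F adds F → {B, C, D, F, G}.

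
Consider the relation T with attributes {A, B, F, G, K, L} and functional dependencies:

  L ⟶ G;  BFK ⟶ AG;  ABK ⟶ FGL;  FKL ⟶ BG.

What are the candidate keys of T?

ABK, BFK, FKL

Attribute K never appears on the right-hand side of any dependency, so K must belong to every candidate key.
{K}⁺ = {K}, which is not all of the schema, so we must add further attributes.
{A, B, K}⁺: ABK→FGL adds F, G, L → {A, B, F, G, K, L}. Minimal: {B, K}⁺ = {B, K}; {A, K}⁺ = {A, K}; {A, B}⁺ = {A, B} — none reach the full schema.
{B, F, K}⁺: BFK→AG adds A, G; ABK→FGL adds L → {A, B, F, G, K, L}. Minimal: {F, K}⁺ = {F, K}; {B, K}⁺ = {B, K}; {B, F}⁺ = {B, F} — none reach the full schema.
{F, K, L}⁺: L→G adds G; FKL→BG adds B; BFK→AG adds A → {A, B, F, G, K, L}. Minimal: {K, L}⁺ = {G, K, L}; {F, L}⁺ = {F, G, L}; {F, K}⁺ = {F, K} — none reach the full schema.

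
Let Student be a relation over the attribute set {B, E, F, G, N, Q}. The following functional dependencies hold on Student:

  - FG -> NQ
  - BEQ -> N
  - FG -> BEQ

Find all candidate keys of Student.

{F, G}⁺: FG→NQ adds N, Q; FG→BEQ adds B, E → {B, E, F, G, N, Q}.
No other minimal superkey exists.

FG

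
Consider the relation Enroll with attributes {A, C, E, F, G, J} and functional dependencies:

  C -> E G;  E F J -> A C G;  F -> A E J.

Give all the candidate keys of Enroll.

{F}

Attribute F never appears on the right-hand side of any dependency, so F must belong to every candidate key.
{F}⁺ = {A, C, E, F, G, J}, which is all of the schema, so {F} is the only candidate key.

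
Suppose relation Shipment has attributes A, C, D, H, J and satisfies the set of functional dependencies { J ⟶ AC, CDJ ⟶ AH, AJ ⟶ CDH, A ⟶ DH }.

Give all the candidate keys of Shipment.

{J}⁺: J→AC adds A, C; AJ→CDH adds D, H → {A, C, D, H, J}.

(J)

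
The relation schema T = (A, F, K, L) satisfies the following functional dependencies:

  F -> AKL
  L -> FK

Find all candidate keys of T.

{F}⁺: F→AKL adds A, K, L → {A, F, K, L}.
{L}⁺: L→FK adds F, K; F→AKL adds A → {A, F, K, L}.

(F), (L)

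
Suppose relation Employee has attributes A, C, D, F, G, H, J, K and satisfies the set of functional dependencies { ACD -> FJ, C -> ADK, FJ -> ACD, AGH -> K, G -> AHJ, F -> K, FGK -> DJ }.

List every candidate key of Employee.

Attribute G never appears on the right-hand side of any dependency, so G must belong to every candidate key.
{G}⁺ = {A, G, H, J, K}, which is not all of the schema, so we must add further attributes.
{C, G}⁺: C→ADK adds A, D, K; G→AHJ adds H, J; ACD→FJ adds F → {A, C, D, F, G, H, J, K}.
{F, G}⁺: G→AHJ adds A, H, J; F→K adds K; FGK→DJ adds D; FJ→ACD adds C → {A, C, D, F, G, H, J, K}.
Any other superkey contains one of these as a subset, so there are no further candidate keys.

{C, G}, {F, G}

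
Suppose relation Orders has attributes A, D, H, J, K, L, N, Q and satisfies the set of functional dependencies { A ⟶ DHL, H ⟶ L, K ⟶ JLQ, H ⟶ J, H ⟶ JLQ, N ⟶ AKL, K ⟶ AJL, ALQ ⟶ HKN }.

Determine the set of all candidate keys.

A, K, N

{A}⁺: A→DHL adds D, H, L; H→J adds J; H→JLQ adds Q; ALQ→HKN adds K, N → {A, D, H, J, K, L, N, Q}.
{K}⁺: K→JLQ adds J, L, Q; K→AJL adds A; ALQ→HKN adds H, N; A→DHL adds D → {A, D, H, J, K, L, N, Q}.
{N}⁺: N→AKL adds A, K, L; K→AJL adds J; A→DHL adds D, H; K→JLQ adds Q → {A, D, H, J, K, L, N, Q}.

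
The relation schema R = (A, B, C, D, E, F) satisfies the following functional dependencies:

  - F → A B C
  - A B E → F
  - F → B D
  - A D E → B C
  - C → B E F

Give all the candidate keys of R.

C; F; ABE; ADE

{C}⁺: C→BEF adds B, E, F; F→ABC adds A; F→BD adds D → {A, B, C, D, E, F}.
{F}⁺: F→ABC adds A, B, C; F→BD adds D; C→BEF adds E → {A, B, C, D, E, F}.
{A, B, E}⁺: ABE→F adds F; F→BD adds D; ADE→BC adds C → {A, B, C, D, E, F}. Minimal: {B, E}⁺ = {B, E}; {A, E}⁺ = {A, E}; {A, B}⁺ = {A, B} — none reach the full schema.
{A, D, E}⁺: ADE→BC adds B, C; C→BEF adds F → {A, B, C, D, E, F}. Minimal: {D, E}⁺ = {D, E}; {A, E}⁺ = {A, E}; {A, D}⁺ = {A, D} — none reach the full schema.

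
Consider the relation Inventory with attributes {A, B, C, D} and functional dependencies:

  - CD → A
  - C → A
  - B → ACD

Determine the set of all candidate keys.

Attribute B never appears on the right-hand side of any dependency, so B must belong to every candidate key.
{B}⁺ = {A, B, C, D}, which is all of the schema, so {B} is the only candidate key.

(B)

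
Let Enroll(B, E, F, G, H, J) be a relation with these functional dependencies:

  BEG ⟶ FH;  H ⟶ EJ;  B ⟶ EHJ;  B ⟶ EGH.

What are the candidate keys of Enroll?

Attribute B never appears on the right-hand side of any dependency, so B must belong to every candidate key.
{B}⁺ = {B, E, F, G, H, J}, which is all of the schema, so {B} is the only candidate key.

(B)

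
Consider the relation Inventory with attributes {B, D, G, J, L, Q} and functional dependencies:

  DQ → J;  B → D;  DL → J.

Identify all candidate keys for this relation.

{B, G, L, Q}⁺: B→D adds D; DL→J adds J → {B, D, G, J, L, Q}. Minimal: {G, L, Q}⁺ = {G, L, Q}; {B, L, Q}⁺ = {B, D, J, L, Q}; {B, G, Q}⁺ = {B, D, G, J, Q}; … — none reach the full schema.
No other minimal superkey exists.

(B, G, L, Q)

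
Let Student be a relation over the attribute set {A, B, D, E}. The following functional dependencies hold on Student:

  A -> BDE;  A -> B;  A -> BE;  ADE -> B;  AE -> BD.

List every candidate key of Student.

{A}

Attribute A never appears on the right-hand side of any dependency, so A must belong to every candidate key.
{A}⁺ = {A, B, D, E}, which is all of the schema, so {A} is the only candidate key.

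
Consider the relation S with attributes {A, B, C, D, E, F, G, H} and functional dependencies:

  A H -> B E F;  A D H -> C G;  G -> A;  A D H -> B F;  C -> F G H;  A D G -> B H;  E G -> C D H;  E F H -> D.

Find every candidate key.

{C}⁺: C→FGH adds F, G, H; G→A adds A; AH→BEF adds B, E; EG→CDH adds D → {A, B, C, D, E, F, G, H}.
{A, H}⁺: AH→BEF adds B, E, F; EFH→D adds D; ADH→CG adds C, G → {A, B, C, D, E, F, G, H}.
{D, G}⁺: G→A adds A; ADG→BH adds B, H; AH→BEF adds E, F; ADH→CG adds C → {A, B, C, D, E, F, G, H}.
{E, G}⁺: G→A adds A; EG→CDH adds C, D, H; AH→BEF adds B, F → {A, B, C, D, E, F, G, H}.
{G, H}⁺: G→A adds A; AH→BEF adds B, E, F; EG→CDH adds C, D → {A, B, C, D, E, F, G, H}.

{C}, {A, H}, {D, G}, {E, G}, {G, H}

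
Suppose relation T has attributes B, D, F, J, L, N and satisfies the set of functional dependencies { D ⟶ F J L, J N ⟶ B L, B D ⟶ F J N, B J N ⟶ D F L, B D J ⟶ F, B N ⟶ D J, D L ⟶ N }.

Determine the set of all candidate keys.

{D}⁺: D→FJL adds F, J, L; DL→N adds N; JN→BL adds B → {B, D, F, J, L, N}.
{B, N}⁺: BN→DJ adds D, J; D→FJL adds F, L → {B, D, F, J, L, N}. Minimal: {N}⁺ = {N}; {B}⁺ = {B} — none reach the full schema.
{J, N}⁺: JN→BL adds B, L; BJN→DFL adds D, F → {B, D, F, J, L, N}. Minimal: {N}⁺ = {N}; {J}⁺ = {J} — none reach the full schema.
Any other superkey contains one of these as a subset, so there are no further candidate keys.

(D), (B, N), (J, N)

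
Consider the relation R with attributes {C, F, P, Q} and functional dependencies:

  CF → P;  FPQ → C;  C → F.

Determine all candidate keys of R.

{C, Q}⁺: C→F adds F; CF→P adds P → {C, F, P, Q}. Minimal: {Q}⁺ = {Q}; {C}⁺ = {C, F, P} — none reach the full schema.
{F, P, Q}⁺: FPQ→C adds C → {C, F, P, Q}. Minimal: {P, Q}⁺ = {P, Q}; {F, Q}⁺ = {F, Q}; {F, P}⁺ = {F, P} — none reach the full schema.

CQ, FPQ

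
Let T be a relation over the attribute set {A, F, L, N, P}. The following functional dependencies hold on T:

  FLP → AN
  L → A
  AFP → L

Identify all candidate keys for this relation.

Attributes F, P never appear on any right-hand side, so every candidate key must contain {F, P}.
{F, P}⁺ = {F, P}, which is not all of the schema, so we must add further attributes.
{A, F, P}⁺: AFP→L adds L; FLP→AN adds N → {A, F, L, N, P}.
{F, L, P}⁺: FLP→AN adds A, N → {A, F, L, N, P}.

AFP; FLP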